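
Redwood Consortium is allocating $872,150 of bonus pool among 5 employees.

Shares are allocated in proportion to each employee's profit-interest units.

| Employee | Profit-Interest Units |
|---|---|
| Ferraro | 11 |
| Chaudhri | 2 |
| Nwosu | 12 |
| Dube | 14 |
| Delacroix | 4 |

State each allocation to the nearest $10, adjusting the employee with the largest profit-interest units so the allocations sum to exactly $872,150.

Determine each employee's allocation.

Ferraro: $223,110 · Chaudhri: $40,570 · Nwosu: $243,390 · Dube: $283,950 · Delacroix: $81,130

Total profit-interest units = 11 + 2 + 12 + 14 + 4 = 43.
Raw shares: Ferraro 223,108.14; Chaudhri 40,565.12; Nwosu 243,390.70; Dube 283,955.81; Delacroix 81,130.23.
Rounded to nearest $10: Ferraro $223,110; Chaudhri $40,570; Nwosu $243,390; Dube $283,960; Delacroix $81,130. Sum = $872,160.
Difference $872,150 − $872,160 = −$10 applied to largest profit-interest units (Dube): Dube becomes $283,950.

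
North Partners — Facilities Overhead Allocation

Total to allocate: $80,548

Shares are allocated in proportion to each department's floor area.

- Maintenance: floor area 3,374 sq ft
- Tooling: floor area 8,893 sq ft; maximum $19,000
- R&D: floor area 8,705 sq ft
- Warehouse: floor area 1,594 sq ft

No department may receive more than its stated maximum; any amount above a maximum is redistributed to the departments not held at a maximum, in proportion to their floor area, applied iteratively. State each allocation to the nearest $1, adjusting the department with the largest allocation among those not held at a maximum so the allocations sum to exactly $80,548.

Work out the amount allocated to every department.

Maintenance: $15,188 | Tooling: $19,000 | R&D: $39,185 | Warehouse: $7,175

Floor area total: 22,566.
Unconstrained shares: Maintenance 12,043.29; Tooling 31,743.04; R&D 31,071.98; Warehouse 5,689.69.
Cap binds for Tooling ($19,000); balance $61,548 reallocated over remaining floor area 13,673.
Redistributed shares: Maintenance 15,187.81 → $15,188; R&D 39,184.91 → $39,185; Warehouse 7,175.27 → $7,175.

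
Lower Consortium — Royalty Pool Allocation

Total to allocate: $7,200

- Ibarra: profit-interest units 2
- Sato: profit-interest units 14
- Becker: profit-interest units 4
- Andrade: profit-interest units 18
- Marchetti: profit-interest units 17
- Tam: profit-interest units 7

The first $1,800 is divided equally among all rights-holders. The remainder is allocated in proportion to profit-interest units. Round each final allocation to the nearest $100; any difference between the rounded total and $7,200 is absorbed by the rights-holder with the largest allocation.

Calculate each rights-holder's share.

Equal tier: $1,800 ÷ 6 = $300 apiece.
Remainder $5,400 by profit-interest units (total 62): Ibarra 174.19 → $200; Sato 1,219.35 → $1,200; Becker 348.39 → $300; Andrade 1,567.74 → $1,600; Marchetti 1,480.65 → $1,500; Tam 609.68 → $600.
Totals: Ibarra $300 + $200 = $500; Sato $300 + $1,200 = $1,500; Becker $300 + $300 = $600; Andrade $300 + $1,600 = $1,900; Marchetti $300 + $1,500 = $1,800; Tam $300 + $600 = $900.

Ibarra: $500; Sato: $1,500; Becker: $600; Andrade: $1,900; Marchetti: $1,800; Tam: $900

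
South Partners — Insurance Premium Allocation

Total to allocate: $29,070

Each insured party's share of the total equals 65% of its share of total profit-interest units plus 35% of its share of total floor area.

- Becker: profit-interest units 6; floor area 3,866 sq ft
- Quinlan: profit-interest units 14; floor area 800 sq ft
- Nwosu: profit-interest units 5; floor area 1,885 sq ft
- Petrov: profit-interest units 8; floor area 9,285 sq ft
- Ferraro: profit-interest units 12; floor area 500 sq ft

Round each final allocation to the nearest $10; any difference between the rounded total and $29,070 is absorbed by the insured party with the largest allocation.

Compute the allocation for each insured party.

Totals — profit-interest units 45, floor area 16,336.
Blended shares (65% profit-interest units + 35% floor area): Becker 0.1695; Quinlan 0.2194; Nwosu 0.1126; Petrov 0.3145; Ferraro 0.1840.
Unrounded shares: Becker 4,927.25; Quinlan 6,376.86; Nwosu 3,273.53; Petrov 9,142.15; Ferraro 5,350.21.
At nearest $10: Becker $4,930; Quinlan $6,380; Nwosu $3,270; Petrov $9,140; Ferraro $5,350. Sum = $29,070.
Sum already equals the total — no adjustment.

Becker: $4,930 · Quinlan: $6,380 · Nwosu: $3,270 · Petrov: $9,140 · Ferraro: $5,350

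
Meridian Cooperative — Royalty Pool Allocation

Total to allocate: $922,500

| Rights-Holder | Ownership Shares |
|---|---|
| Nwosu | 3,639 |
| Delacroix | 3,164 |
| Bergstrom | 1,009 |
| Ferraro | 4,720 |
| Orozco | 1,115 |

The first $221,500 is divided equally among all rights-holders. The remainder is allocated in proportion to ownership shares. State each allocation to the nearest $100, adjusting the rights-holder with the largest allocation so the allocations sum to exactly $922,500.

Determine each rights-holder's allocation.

Equal tier: $221,500 ÷ 5 = $44,300 apiece.
Remainder $701,000 by ownership shares (total 13,647): Nwosu 186,923.06 → $186,900; Delacroix 162,523.92 → $162,500; Bergstrom 51,828.90 → $51,800; Ferraro 242,450.36 → $242,500; Orozco 57,273.76 → $57,300.
Totals: Nwosu $44,300 + $186,900 = $231,200; Delacroix $44,300 + $162,500 = $206,800; Bergstrom $44,300 + $51,800 = $96,100; Ferraro $44,300 + $242,500 = $286,800; Orozco $44,300 + $57,300 = $101,600.

Nwosu: $231,200 · Delacroix: $206,800 · Bergstrom: $96,100 · Ferraro: $286,800 · Orozco: $101,600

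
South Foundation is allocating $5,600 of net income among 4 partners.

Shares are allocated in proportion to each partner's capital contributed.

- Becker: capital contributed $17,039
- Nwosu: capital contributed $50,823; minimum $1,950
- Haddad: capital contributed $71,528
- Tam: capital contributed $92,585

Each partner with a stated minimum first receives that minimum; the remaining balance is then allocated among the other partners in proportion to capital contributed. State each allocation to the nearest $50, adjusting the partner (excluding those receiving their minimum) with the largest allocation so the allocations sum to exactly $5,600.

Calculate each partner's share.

Becker: $350 | Nwosu: $1,950 | Haddad: $1,450 | Tam: $1,850

Guaranteed amounts: Nwosu $1,950. Balance $3,650.
Balance split over remaining capital contributed 181,152: Becker 343.32 → $350; Haddad 1,441.21 → $1,450; Tam 1,865.48 → $1,850.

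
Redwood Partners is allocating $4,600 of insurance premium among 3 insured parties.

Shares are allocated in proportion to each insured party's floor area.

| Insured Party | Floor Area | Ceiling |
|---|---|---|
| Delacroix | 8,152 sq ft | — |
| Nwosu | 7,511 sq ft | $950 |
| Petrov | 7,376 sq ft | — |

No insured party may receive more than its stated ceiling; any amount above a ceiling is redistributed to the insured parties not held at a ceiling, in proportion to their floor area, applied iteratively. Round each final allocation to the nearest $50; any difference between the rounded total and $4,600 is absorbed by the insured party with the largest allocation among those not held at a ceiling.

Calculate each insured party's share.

Delacroix: $1,900; Nwosu: $950; Petrov: $1,750

Total floor area = 23,039.
Unconstrained shares: Delacroix 1,627.64; Nwosu 1,499.66; Petrov 1,472.70.
Capped: Nwosu ($950); remaining pool $3,650 reallocated over remaining floor area 15,528.
Shares after redistribution: Delacroix 1,916.20 → $1,900; Petrov 1,733.80 → $1,750.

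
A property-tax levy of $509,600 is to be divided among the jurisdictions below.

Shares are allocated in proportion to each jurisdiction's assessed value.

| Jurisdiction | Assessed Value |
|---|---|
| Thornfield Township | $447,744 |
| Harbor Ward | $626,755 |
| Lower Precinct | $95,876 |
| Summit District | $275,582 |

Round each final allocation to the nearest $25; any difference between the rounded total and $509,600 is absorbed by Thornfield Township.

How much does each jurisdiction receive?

Sum of assessed value: 1,445,957.
Proportional shares: Thornfield Township 447,744/1,445,957 × $509,600 = 157,798.84; Harbor Ward 626,755/1,445,957 × $509,600 = 220,887.86; Lower Precinct 95,876/1,445,957 × $509,600 = 33,789.67; Summit District 275,582/1,445,957 × $509,600 = 97,123.63.
At nearest $25: Thornfield Township $157,800; Harbor Ward $220,900; Lower Precinct $33,800; Summit District $97,125. Sum = $509,625.
Difference $509,600 − $509,625 = −$25 applied to Thornfield Township: Thornfield Township becomes $157,775.

Thornfield Township: $157,775 | Harbor Ward: $220,900 | Lower Precinct: $33,800 | Summit District: $97,125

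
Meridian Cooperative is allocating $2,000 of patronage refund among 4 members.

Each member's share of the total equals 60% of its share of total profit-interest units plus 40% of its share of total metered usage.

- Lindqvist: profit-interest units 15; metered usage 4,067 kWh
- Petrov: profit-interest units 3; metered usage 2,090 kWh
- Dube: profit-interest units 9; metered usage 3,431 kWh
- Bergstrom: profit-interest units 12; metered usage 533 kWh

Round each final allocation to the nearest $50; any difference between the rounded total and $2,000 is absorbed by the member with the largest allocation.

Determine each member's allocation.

Totals — profit-interest units 39, metered usage 10,121.
Blended shares (60% profit-interest units + 40% metered usage): Lindqvist 0.3915; Petrov 0.1288; Dube 0.2741; Bergstrom 0.2057.
Proportional shares: Lindqvist 783.01; Petrov 257.51; Dube 548.12; Bergstrom 411.36.
Rounded to nearest $50: Lindqvist $800; Petrov $250; Dube $550; Bergstrom $400. Sum = $2,000.
Sum already equals the total — no adjustment.

Lindqvist: $800; Petrov: $250; Dube: $550; Bergstrom: $400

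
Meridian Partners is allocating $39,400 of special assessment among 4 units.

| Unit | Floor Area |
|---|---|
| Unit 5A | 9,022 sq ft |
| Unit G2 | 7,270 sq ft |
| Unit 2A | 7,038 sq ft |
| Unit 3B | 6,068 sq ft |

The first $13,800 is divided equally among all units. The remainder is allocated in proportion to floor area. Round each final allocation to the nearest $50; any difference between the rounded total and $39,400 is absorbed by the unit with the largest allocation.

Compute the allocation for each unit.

Unit 5A: $11,250; Unit G2: $9,800; Unit 2A: $9,600; Unit 3B: $8,750

First tranche $13,800 split equally: $3,450 each.
Remainder $25,600 by floor area (total 29,398): Unit 5A 7,856.43 → $7,850; Unit G2 6,330.77 → $6,350; Unit 2A 6,128.74 → $6,150; Unit 3B 5,284.06 → $5,300.
Rounding difference −$50 on remainder applied to Unit 5A.
Totals: Unit 5A $3,450 + $7,800 = $11,250; Unit G2 $3,450 + $6,350 = $9,800; Unit 2A $3,450 + $6,150 = $9,600; Unit 3B $3,450 + $5,300 = $8,750.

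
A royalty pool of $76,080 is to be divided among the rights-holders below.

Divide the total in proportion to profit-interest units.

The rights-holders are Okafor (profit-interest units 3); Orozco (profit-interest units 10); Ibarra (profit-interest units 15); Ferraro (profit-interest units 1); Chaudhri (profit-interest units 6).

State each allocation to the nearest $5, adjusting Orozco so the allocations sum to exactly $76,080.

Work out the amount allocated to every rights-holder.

Total profit-interest units = 35.
Unrounded shares: Okafor 3/35 × $76,080 = 6,521.14; Orozco 10/35 × $76,080 = 21,737.14; Ibarra 15/35 × $76,080 = 32,605.71; Ferraro 1/35 × $76,080 = 2,173.71; Chaudhri 6/35 × $76,080 = 13,042.29.
After rounding ($5): Okafor $6,520; Orozco $21,735; Ibarra $32,605; Ferraro $2,175; Chaudhri $13,040. Sum = $76,075.
Difference $76,080 − $76,075 = +$5 applied to Orozco: Orozco becomes $21,740.

Okafor: $6,520 · Orozco: $21,740 · Ibarra: $32,605 · Ferraro: $2,175 · Chaudhri: $13,040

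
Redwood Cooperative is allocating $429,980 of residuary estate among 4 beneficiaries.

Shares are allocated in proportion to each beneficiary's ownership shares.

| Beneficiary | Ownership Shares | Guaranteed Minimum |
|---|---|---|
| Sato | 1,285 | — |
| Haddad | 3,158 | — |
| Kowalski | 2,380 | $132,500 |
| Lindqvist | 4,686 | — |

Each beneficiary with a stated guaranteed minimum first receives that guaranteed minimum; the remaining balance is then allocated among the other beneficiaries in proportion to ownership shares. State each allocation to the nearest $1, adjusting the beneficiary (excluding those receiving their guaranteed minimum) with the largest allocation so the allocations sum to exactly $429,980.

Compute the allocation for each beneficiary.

Sato: $41,873 | Haddad: $102,907 | Kowalski: $132,500 | Lindqvist: $152,700

Minimums first: Kowalski $132,500. Residual $297,480.
Residual split over remaining ownership shares 9,129: Sato 41,873.35 → $41,873; Haddad 102,907.42 → $102,907; Lindqvist 152,699.23 → $152,699.
Rounding difference +$1 applied to Lindqvist → $152,700.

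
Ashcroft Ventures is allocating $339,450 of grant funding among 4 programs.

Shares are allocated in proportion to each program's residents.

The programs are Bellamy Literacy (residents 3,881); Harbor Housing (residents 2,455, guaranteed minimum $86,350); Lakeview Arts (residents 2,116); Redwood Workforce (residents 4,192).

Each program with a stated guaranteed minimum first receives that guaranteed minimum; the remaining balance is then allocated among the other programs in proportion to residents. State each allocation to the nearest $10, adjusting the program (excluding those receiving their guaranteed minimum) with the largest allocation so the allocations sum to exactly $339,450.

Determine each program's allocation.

Bellamy Literacy: $96,410 | Harbor Housing: $86,350 | Lakeview Arts: $52,560 | Redwood Workforce: $104,130

Guaranteed amounts: Harbor Housing $86,350. Residual $253,100.
Residual split over remaining residents 10,189: Bellamy Literacy 96,406.04 → $96,410; Lakeview Arts 52,562.53 → $52,560; Redwood Workforce 104,131.44 → $104,130.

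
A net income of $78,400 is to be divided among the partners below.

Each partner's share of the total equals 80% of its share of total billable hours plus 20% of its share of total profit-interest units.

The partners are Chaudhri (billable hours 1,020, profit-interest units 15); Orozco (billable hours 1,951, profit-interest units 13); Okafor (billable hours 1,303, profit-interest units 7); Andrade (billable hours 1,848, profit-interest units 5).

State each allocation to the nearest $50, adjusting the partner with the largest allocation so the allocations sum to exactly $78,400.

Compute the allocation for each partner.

Chaudhri: $16,350 | Orozco: $25,050 | Okafor: $16,100 | Andrade: $20,900

Totals — billable hours 6,122, profit-interest units 40.
Combined weights (80% billable hours + 20% profit-interest units): Chaudhri 0.2083; Orozco 0.3199; Okafor 0.2053; Andrade 0.2665.
Pro-rata amounts: Chaudhri 16,329.92; Orozco 25,084.03; Okafor 16,093.26; Andrade 20,892.79.
Rounded to nearest $50: Chaudhri $16,350; Orozco $25,100; Okafor $16,100; Andrade $20,900. Sum = $78,450.
Difference $78,400 − $78,450 = −$50 applied to largest allocation (Orozco): Orozco becomes $25,050.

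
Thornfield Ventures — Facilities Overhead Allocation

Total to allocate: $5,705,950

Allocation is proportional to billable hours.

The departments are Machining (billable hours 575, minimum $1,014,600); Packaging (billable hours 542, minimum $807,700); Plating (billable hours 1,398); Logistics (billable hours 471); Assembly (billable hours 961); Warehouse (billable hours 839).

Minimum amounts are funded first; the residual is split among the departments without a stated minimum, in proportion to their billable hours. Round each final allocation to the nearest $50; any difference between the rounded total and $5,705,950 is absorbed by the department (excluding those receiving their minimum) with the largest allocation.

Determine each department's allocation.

Machining: $1,014,600 · Packaging: $807,700 · Plating: $1,479,800 · Logistics: $498,550 · Assembly: $1,017,200 · Warehouse: $888,100

Minimums first: Machining $1,014,600; Packaging $807,700. Balance $3,883,650.
Balance split over remaining billable hours 3,669: Plating 1,479,788.14 → $1,479,800; Logistics 498,555.23 → $498,550; Assembly 1,017,222.04 → $1,017,200; Warehouse 888,084.59 → $888,100.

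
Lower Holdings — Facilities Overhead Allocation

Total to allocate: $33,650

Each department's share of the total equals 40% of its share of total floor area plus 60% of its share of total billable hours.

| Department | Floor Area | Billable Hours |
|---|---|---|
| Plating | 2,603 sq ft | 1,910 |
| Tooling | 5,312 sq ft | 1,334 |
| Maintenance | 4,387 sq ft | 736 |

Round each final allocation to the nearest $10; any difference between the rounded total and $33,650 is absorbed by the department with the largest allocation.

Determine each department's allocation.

Totals — floor area 12,302, billable hours 3,980.
Combined weights (40% floor area + 60% billable hours): Plating 0.3726; Tooling 0.3738; Maintenance 0.2536.
Proportional shares: Plating 12,537.19; Tooling 12,579.23; Maintenance 8,533.58.
After rounding ($10): Plating $12,540; Tooling $12,580; Maintenance $8,530. Sum = $33,650.
Rounded total matches; no reconciliation needed.

Plating: $12,540 | Tooling: $12,580 | Maintenance: $8,530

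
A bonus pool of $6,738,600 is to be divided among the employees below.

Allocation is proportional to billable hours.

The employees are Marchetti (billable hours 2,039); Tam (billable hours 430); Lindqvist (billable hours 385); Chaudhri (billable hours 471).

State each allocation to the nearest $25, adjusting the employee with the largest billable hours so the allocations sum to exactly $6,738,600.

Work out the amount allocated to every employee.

Marchetti: $4,132,350 | Tam: $871,450 | Lindqvist: $780,250 | Chaudhri: $954,550

Billable hours total: 3,325.
Proportional shares: Marchetti 2,039/3,325 × $6,738,600 = 4,132,332.45; Tam 430/3,325 × $6,738,600 = 871,458.05; Lindqvist 385/3,325 × $6,738,600 = 780,258.95; Chaudhri 471/3,325 × $6,738,600 = 954,550.56.
Rounded to nearest $25: Marchetti $4,132,325; Tam $871,450; Lindqvist $780,250; Chaudhri $954,550. Sum = $6,738,575.
Difference $6,738,600 − $6,738,575 = +$25 applied to largest billable hours (Marchetti): Marchetti becomes $4,132,350.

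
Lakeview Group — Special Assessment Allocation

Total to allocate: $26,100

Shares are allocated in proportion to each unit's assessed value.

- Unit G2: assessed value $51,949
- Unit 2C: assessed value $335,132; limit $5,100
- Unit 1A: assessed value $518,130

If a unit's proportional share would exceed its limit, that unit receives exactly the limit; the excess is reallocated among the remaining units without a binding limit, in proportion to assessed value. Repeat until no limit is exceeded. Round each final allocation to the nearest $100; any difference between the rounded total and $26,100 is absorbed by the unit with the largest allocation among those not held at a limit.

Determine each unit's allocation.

Unit G2: $1,900 · Unit 2C: $5,100 · Unit 1A: $19,100

Assessed value total: 905,211.
Unconstrained shares: Unit G2 1,497.85; Unit 2C 9,662.88; Unit 1A 14,939.27.
Cap binds for Unit 2C ($5,100); balance $21,000 reallocated over remaining assessed value 570,079.
Shares after redistribution: Unit G2 1,913.65 → $1,900; Unit 1A 19,086.35 → $19,100.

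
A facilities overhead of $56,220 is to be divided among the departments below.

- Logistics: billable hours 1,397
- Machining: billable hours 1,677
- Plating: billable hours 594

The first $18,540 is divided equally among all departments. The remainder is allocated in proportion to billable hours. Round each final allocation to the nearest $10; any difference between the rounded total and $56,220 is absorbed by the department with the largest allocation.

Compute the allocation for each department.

Logistics: $20,530; Machining: $23,410; Plating: $12,280

Equal tier: $18,540 ÷ 3 = $6,180 apiece.
Remainder $37,680 by billable hours (total 3,668): Logistics 14,350.86 → $14,350; Machining 17,227.20 → $17,230; Plating 6,101.94 → $6,100.
Totals: Logistics $6,180 + $14,350 = $20,530; Machining $6,180 + $17,230 = $23,410; Plating $6,180 + $6,100 = $12,280.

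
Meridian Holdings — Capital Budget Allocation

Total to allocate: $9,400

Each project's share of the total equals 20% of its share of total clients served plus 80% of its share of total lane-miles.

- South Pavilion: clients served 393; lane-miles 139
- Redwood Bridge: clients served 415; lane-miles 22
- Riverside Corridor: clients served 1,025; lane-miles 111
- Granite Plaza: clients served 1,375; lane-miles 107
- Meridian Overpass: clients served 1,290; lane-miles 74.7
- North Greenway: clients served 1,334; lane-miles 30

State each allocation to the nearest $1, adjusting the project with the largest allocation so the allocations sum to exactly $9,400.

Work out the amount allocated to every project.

Clients served total 5,832; lane-miles total 483.7.
Combined weights (20% clients served + 80% lane-miles): South Pavilion 0.2434; Redwood Bridge 0.0506; Riverside Corridor 0.2187; Granite Plaza 0.2241; Meridian Overpass 0.1678; North Greenway 0.0954.
Unrounded shares: South Pavilion 2,287.70; Redwood Bridge 475.81; Riverside Corridor 2,056.12; Granite Plaza 2,106.75; Meridian Overpass 1,577.19; North Greenway 896.43.
After rounding ($1): South Pavilion $2,288; Redwood Bridge $476; Riverside Corridor $2,056; Granite Plaza $2,107; Meridian Overpass $1,577; North Greenway $896. Sum = $9,400.
Sum already equals the total — no adjustment.

South Pavilion: $2,288 | Redwood Bridge: $476 | Riverside Corridor: $2,056 | Granite Plaza: $2,107 | Meridian Overpass: $1,577 | North Greenway: $896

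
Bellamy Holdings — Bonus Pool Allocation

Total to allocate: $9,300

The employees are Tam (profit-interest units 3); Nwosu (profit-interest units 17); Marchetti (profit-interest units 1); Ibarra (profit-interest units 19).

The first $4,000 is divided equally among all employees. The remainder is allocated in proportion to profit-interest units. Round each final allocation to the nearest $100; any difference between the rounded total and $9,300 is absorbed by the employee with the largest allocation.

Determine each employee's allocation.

Tam: $1,400 | Nwosu: $3,300 | Marchetti: $1,100 | Ibarra: $3,500

First tranche $4,000 split equally: $1,000 each.
Remainder $5,300 by profit-interest units (total 40): Tam 397.50 → $400; Nwosu 2,252.50 → $2,300; Marchetti 132.50 → $100; Ibarra 2,517.50 → $2,500.
Totals: Tam $1,000 + $400 = $1,400; Nwosu $1,000 + $2,300 = $3,300; Marchetti $1,000 + $100 = $1,100; Ibarra $1,000 + $2,500 = $3,500.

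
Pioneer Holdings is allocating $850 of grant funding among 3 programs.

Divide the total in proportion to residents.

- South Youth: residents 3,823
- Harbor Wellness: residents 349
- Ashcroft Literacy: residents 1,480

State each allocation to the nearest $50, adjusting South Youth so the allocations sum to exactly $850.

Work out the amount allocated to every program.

Combined residents = 5,652.
Pro-rata amounts: South Youth 3,823/5,652 × $850 = 574.94; Harbor Wellness 349/5,652 × $850 = 52.49; Ashcroft Literacy 1,480/5,652 × $850 = 222.58.
At nearest $50: South Youth $550; Harbor Wellness $50; Ashcroft Literacy $200. Sum = $800.
Difference $850 − $800 = +$50 applied to South Youth: South Youth becomes $600.

South Youth: $600 | Harbor Wellness: $50 | Ashcroft Literacy: $200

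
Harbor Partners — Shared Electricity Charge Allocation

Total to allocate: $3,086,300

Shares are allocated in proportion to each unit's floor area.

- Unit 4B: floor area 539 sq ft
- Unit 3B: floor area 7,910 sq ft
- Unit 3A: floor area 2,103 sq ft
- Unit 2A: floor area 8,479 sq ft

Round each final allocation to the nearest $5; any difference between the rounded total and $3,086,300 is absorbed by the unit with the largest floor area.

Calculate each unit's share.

Unit 4B: $87,410 | Unit 3B: $1,282,780 | Unit 3A: $341,050 | Unit 2A: $1,375,060

Floor area total: 539 + 7,910 + 2,103 + 8,479 = 19,031.
Raw shares: Unit 4B 87,410.84; Unit 3B 1,282,782.46; Unit 3A 341,048.23; Unit 2A 1,375,058.47.
At nearest $5: Unit 4B $87,410; Unit 3B $1,282,780; Unit 3A $341,050; Unit 2A $1,375,060. Sum = $3,086,300.
Rounded total matches; no reconciliation needed.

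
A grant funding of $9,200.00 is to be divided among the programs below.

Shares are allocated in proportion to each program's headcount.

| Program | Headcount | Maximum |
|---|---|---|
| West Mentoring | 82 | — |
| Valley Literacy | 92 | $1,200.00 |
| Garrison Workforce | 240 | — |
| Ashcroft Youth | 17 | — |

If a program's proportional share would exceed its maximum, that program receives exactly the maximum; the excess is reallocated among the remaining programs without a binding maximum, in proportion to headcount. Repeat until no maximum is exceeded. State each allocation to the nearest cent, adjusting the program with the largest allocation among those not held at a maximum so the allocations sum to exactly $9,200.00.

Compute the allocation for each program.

Combined headcount = 431.
Pro-rata shares before constraints: West Mentoring 1,750.3480; Valley Literacy 1,963.8051; Garrison Workforce 5,122.9698; Ashcroft Youth 362.8770.
Held at cap: Valley Literacy ($1,200.00); remaining pool $8,000.00 reallocated over remaining headcount 339.
Shares after redistribution: West Mentoring 1,935.1032 → $1,935.10; Garrison Workforce 5,663.7168 → $5,663.72; Ashcroft Youth 401.1799 → $401.18.

West Mentoring: $1,935.10 | Valley Literacy: $1,200.00 | Garrison Workforce: $5,663.72 | Ashcroft Youth: $401.18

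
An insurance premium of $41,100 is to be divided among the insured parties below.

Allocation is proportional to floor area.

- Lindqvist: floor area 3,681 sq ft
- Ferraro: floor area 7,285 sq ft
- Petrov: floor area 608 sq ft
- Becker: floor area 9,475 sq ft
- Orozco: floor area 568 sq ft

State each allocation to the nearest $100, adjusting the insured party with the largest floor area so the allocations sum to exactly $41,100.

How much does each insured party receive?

Sum of floor area: 21,617.
Proportional shares: Lindqvist 3,681/21,617 × $41,100 = 6,998.62; Ferraro 7,285/21,617 × $41,100 = 13,850.83; Petrov 608/21,617 × $41,100 = 1,155.98; Becker 9,475/21,617 × $41,100 = 18,014.64; Orozco 568/21,617 × $41,100 = 1,079.93.
After rounding ($100): Lindqvist $7,000; Ferraro $13,900; Petrov $1,200; Becker $18,000; Orozco $1,100. Sum = $41,200.
Difference $41,100 − $41,200 = −$100 applied to largest floor area (Becker): Becker becomes $17,900.

Lindqvist: $7,000 | Ferraro: $13,900 | Petrov: $1,200 | Becker: $17,900 | Orozco: $1,100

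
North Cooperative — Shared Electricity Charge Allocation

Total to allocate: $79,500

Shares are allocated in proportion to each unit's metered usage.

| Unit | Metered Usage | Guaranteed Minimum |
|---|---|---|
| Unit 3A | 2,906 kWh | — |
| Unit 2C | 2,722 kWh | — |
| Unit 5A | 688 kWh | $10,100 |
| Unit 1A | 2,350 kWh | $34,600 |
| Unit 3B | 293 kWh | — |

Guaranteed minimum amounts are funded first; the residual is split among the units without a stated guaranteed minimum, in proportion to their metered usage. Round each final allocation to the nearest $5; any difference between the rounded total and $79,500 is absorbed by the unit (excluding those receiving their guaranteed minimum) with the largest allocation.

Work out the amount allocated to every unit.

Unit 3A: $17,080 | Unit 2C: $16,000 | Unit 5A: $10,100 | Unit 1A: $34,600 | Unit 3B: $1,720

Guaranteed amounts: Unit 5A $10,100; Unit 1A $34,600. Balance $34,800.
Balance split over remaining metered usage 5,921: Unit 3A 17,079.68 → $17,080; Unit 2C 15,998.24 → $16,000; Unit 3B 1,722.07 → $1,720.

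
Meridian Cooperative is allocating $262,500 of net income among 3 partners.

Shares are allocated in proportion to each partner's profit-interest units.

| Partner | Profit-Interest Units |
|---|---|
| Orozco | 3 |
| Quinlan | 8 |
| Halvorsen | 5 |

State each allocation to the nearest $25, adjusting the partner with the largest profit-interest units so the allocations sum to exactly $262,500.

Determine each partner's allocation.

Profit-interest units total: 3 + 8 + 5 = 16.
Proportional shares: Orozco 49,218.75; Quinlan 131,250.00; Halvorsen 82,031.25.
After rounding ($25): Orozco $49,225; Quinlan $131,250; Halvorsen $82,025. Sum = $262,500.
No rounding difference to absorb.

Orozco: $49,225 · Quinlan: $131,250 · Halvorsen: $82,025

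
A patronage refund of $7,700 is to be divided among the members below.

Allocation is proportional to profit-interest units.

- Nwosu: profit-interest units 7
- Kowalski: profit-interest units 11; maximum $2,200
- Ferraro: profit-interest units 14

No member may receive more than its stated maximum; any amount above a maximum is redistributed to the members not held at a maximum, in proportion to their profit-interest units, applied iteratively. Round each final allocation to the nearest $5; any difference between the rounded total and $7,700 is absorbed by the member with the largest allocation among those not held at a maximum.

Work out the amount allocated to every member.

Nwosu: $1,835 · Kowalski: $2,200 · Ferraro: $3,665

Total profit-interest units = 32.
Pro-rata shares before constraints: Nwosu 1,684.38; Kowalski 2,646.88; Ferraro 3,368.75.
Capped: Kowalski ($2,200); remaining pool $5,500 reallocated over remaining profit-interest units 21.
Redistributed shares: Nwosu 1,833.33 → $1,835; Ferraro 3,666.67 → $3,665.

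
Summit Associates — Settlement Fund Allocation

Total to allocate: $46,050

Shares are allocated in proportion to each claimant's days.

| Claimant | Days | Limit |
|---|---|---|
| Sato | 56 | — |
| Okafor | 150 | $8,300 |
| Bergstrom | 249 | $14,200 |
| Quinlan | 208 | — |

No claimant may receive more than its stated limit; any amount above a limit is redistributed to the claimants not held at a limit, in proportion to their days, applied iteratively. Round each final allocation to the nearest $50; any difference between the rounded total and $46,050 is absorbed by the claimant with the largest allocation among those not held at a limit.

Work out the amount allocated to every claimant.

Sato: $5,000; Okafor: $8,300; Bergstrom: $14,200; Quinlan: $18,550

Days total: 663.
Pro-rata shares before constraints: Sato 3,889.59; Okafor 10,418.55; Bergstrom 17,294.80; Quinlan 14,447.06.
Held at cap: Okafor ($8,300), Bergstrom ($14,200); balance $23,550 reallocated over remaining days 264.
Remaining shares: Sato 4,995.45 → $5,000; Quinlan 18,554.55 → $18,550.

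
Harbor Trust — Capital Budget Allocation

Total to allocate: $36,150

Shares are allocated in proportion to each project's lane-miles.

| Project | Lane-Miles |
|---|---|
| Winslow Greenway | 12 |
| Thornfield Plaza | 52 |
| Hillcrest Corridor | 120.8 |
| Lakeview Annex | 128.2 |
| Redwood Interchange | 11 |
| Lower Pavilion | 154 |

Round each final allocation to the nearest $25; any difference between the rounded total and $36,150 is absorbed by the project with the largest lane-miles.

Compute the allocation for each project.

Lane-miles total: 12 + 52 + 120.8 + 128.2 + 11 + 154 = 478.
Pro-rata amounts: Winslow Greenway 907.53; Thornfield Plaza 3,932.64; Hillcrest Corridor 9,135.82; Lakeview Annex 9,695.46; Redwood Interchange 831.90; Lower Pavilion 11,646.65.
At nearest $25: Winslow Greenway $900; Thornfield Plaza $3,925; Hillcrest Corridor $9,125; Lakeview Annex $9,700; Redwood Interchange $825; Lower Pavilion $11,650. Sum = $36,125.
Difference $36,150 − $36,125 = +$25 applied to largest lane-miles (Lower Pavilion): Lower Pavilion becomes $11,675.

Winslow Greenway: $900; Thornfield Plaza: $3,925; Hillcrest Corridor: $9,125; Lakeview Annex: $9,700; Redwood Interchange: $825; Lower Pavilion: $11,675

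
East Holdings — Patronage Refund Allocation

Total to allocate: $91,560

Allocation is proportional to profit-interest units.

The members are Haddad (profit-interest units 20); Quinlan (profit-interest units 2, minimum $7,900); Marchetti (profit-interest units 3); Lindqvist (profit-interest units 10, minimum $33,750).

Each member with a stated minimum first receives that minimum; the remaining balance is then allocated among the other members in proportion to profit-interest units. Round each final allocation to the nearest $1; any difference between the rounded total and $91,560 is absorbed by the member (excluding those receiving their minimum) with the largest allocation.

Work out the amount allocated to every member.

Haddad: $43,400 · Quinlan: $7,900 · Marchetti: $6,510 · Lindqvist: $33,750

Fund the minimums — Quinlan $7,900; Lindqvist $33,750. Residual $49,910.
Residual split over remaining profit-interest units 23: Haddad 43,400.00 → $43,400; Marchetti 6,510.00 → $6,510.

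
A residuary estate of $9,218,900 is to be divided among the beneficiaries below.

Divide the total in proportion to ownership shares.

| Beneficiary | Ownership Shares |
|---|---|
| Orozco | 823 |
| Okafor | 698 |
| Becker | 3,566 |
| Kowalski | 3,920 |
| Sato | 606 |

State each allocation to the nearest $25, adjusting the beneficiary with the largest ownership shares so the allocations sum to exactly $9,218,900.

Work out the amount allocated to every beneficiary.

Orozco: $789,250 · Okafor: $669,375 · Becker: $3,419,800 · Kowalski: $3,759,325 · Sato: $581,150

Sum of ownership shares: 823 + 698 + 3,566 + 3,920 + 606 = 9,613.
Proportional shares: Orozco 789,259.83; Okafor 669,384.40; Becker 3,419,806.24; Kowalski 3,759,293.46; Sato 581,156.08.
After rounding ($25): Orozco $789,250; Okafor $669,375; Becker $3,419,800; Kowalski $3,759,300; Sato $581,150. Sum = $9,218,875.
Difference $9,218,900 − $9,218,875 = +$25 applied to largest ownership shares (Kowalski): Kowalski becomes $3,759,325.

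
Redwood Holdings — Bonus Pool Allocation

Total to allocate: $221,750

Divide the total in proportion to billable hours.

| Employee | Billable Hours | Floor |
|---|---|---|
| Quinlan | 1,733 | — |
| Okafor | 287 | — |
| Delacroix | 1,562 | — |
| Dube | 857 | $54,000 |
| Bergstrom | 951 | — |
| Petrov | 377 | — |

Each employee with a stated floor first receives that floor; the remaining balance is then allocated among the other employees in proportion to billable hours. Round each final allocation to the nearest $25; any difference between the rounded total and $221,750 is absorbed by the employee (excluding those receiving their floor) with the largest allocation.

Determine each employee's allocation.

Quinlan: $59,200 | Okafor: $9,800 | Delacroix: $53,375 | Dube: $54,000 | Bergstrom: $32,500 | Petrov: $12,875

Fund the minimums — Dube $54,000. Balance $167,750.
Balance split over remaining billable hours 4,910: Quinlan 59,207.89 → $59,200; Okafor 9,805.35 → $9,800; Delacroix 53,365.68 → $53,375; Bergstrom 32,490.89 → $32,500; Petrov 12,880.19 → $12,875.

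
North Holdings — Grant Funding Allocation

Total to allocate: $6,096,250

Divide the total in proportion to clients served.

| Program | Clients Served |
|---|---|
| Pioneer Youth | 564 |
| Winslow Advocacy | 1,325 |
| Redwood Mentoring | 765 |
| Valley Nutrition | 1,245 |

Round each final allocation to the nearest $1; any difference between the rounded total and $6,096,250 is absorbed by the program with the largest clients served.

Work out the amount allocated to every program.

Combined clients served = 3,899.
Proportional shares: Pioneer Youth 564/3,899 × $6,096,250 = 881,837.65; Winslow Advocacy 1,325/3,899 × $6,096,250 = 2,071,693.06; Redwood Mentoring 765/3,899 × $6,096,250 = 1,196,109.58; Valley Nutrition 1,245/3,899 × $6,096,250 = 1,946,609.71.
After rounding ($1): Pioneer Youth $881,838; Winslow Advocacy $2,071,693; Redwood Mentoring $1,196,110; Valley Nutrition $1,946,610. Sum = $6,096,251.
Difference $6,096,250 − $6,096,251 = −$1 applied to largest clients served (Winslow Advocacy): Winslow Advocacy becomes $2,071,692.

Pioneer Youth: $881,838; Winslow Advocacy: $2,071,692; Redwood Mentoring: $1,196,110; Valley Nutrition: $1,946,610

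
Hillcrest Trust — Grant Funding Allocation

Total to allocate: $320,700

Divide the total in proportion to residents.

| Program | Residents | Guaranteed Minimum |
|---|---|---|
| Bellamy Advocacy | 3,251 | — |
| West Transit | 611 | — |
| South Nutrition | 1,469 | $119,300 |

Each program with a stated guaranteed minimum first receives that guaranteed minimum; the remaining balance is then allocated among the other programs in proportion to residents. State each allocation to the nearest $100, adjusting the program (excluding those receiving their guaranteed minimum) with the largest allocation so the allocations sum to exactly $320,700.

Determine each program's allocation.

Bellamy Advocacy: $169,500 · West Transit: $31,900 · South Nutrition: $119,300

Fund the minimums — South Nutrition $119,300. Residual $201,400.
Residual split over remaining residents 3,862: Bellamy Advocacy 169,536.87 → $169,500; West Transit 31,863.13 → $31,900.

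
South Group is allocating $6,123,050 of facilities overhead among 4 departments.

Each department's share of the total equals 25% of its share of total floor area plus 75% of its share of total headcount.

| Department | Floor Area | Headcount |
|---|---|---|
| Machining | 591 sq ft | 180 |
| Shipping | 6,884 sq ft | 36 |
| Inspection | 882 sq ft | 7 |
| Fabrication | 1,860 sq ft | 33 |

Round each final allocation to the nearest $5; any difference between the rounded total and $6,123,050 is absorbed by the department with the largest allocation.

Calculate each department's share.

Machining: $3,317,500; Shipping: $1,677,185; Inspection: $257,715; Fabrication: $870,650

Totals — floor area 10,217, headcount 256.
Blended shares (25% floor area + 75% headcount): Machining 0.5418; Shipping 0.2739; Inspection 0.0421; Fabrication 0.1422.
Raw shares: Machining 3,317,498.75; Shipping 1,677,186.05; Inspection 257,716.05; Fabrication 870,649.15.
At nearest $5: Machining $3,317,500; Shipping $1,677,185; Inspection $257,715; Fabrication $870,650. Sum = $6,123,050.
Sum already equals the total — no adjustment.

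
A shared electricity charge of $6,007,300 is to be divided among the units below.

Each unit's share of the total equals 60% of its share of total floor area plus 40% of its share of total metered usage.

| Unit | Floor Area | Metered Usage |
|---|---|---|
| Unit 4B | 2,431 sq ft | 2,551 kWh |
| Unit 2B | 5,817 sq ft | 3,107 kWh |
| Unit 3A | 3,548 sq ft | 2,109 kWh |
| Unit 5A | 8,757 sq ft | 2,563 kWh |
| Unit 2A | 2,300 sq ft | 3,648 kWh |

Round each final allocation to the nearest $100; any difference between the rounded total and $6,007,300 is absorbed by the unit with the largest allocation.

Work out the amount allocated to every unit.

Floor area total 22,853; metered usage total 13,978.
Composite weights (60% floor area + 40% metered usage): Unit 4B 0.1368; Unit 2B 0.2416; Unit 3A 0.1535; Unit 5A 0.3033; Unit 2A 0.1648.
Unrounded shares: Unit 4B 821,953.31; Unit 2B 1,451,574.40; Unit 3A 922,143.77; Unit 5A 1,821,754.26; Unit 2A 989,874.26.
At nearest $100: Unit 4B $822,000; Unit 2B $1,451,600; Unit 3A $922,100; Unit 5A $1,821,800; Unit 2A $989,900. Sum = $6,007,400.
Difference $6,007,300 − $6,007,400 = −$100 applied to largest allocation (Unit 5A): Unit 5A becomes $1,821,700.

Unit 4B: $822,000; Unit 2B: $1,451,600; Unit 3A: $922,100; Unit 5A: $1,821,700; Unit 2A: $989,900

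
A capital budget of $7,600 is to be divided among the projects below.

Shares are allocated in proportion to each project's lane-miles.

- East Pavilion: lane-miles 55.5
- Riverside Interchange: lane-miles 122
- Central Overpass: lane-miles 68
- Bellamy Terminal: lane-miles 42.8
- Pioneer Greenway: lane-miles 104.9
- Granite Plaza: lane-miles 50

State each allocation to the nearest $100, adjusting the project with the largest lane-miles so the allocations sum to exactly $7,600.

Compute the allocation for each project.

Lane-miles total: 55.5 + 122 + 68 + 42.8 + 104.9 + 50 = 443.2.
Pro-rata amounts: East Pavilion 951.71; Riverside Interchange 2,092.06; Central Overpass 1,166.06; Bellamy Terminal 733.94; Pioneer Greenway 1,798.83; Granite Plaza 857.40.
Rounded to nearest $100: East Pavilion $1,000; Riverside Interchange $2,100; Central Overpass $1,200; Bellamy Terminal $700; Pioneer Greenway $1,800; Granite Plaza $900. Sum = $7,700.
Difference $7,600 − $7,700 = −$100 applied to largest lane-miles (Riverside Interchange): Riverside Interchange becomes $2,000.

East Pavilion: $1,000; Riverside Interchange: $2,000; Central Overpass: $1,200; Bellamy Terminal: $700; Pioneer Greenway: $1,800; Granite Plaza: $900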